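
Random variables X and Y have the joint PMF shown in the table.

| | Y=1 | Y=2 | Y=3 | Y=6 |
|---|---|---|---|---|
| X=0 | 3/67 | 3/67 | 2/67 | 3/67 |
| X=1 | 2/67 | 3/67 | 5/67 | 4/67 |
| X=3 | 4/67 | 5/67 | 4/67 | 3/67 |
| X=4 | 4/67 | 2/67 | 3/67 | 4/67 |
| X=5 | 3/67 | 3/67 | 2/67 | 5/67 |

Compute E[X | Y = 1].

P(Y = 1) = 16/67.
Σ X·P over the event = 0·(3/67) + 1·(2/67) + 3·(4/67) + 4·(4/67) + 5·(3/67) = 45/67.
E[X | Y = 1] = (45/67) / (16/67) = 45/16.

45/16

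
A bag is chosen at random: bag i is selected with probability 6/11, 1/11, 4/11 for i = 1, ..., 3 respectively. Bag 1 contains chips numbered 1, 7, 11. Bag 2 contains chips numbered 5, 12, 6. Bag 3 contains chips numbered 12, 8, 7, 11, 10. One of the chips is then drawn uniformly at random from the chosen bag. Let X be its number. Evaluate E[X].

1261/165

E[X | bag 1] = (1+7+11)/3 = 19/3.
E[X | bag 2] = (5+12+6)/3 = 23/3.
E[X | bag 3] = (12+8+7+11+10)/5 = 48/5.
By the law of total expectation,
E[X] = (6/11)·(19/3) + (1/11)·(23/3) + (4/11)·(48/5) = 1261/165.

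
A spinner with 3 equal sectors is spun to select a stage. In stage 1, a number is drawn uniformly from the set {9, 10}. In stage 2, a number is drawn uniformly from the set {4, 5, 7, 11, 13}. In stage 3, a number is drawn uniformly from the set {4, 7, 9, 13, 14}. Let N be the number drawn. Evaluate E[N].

E[N | stage 1] = (9+10)/2 = 19/2.
E[N | stage 2] = (4+5+7+11+13)/5 = 8.
E[N | stage 3] = (4+7+9+13+14)/5 = 47/5.
E[N] = (1/3)·(19/2) + (1/3)·(8) + (1/3)·(47/5) = 269/30.

269/30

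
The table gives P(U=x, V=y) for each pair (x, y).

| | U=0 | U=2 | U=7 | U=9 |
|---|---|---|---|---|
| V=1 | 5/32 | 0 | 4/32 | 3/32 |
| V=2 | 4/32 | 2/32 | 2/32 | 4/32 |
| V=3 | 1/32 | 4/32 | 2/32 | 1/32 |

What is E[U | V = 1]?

P(V = 1) = 3/8.
Σ U·P over the event = 0·(5/32) + 7·(4/32) + 9·(3/32) = 55/32.
E[U | V = 1] = (55/32) / (3/8) = 55/12.

55/12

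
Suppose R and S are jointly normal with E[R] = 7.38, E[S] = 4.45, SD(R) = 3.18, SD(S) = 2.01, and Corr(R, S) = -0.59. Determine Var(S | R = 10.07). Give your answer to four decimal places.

2.6337

Var(S | R=x) = (1 − ρ²)·σ_S².
Var(S | R=10.07) = (2.01)²·(1 − (-0.59)²) = 4.0401·0.6519 = 2.6337.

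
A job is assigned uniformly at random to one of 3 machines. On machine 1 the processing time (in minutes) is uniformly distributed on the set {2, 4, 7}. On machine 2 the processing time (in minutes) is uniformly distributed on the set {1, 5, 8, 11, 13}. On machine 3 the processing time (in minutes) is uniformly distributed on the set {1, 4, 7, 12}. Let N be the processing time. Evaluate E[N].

E[N | machine 1] = (2+4+7)/3 = 13/3.
E[N | machine 2] = (1+5+8+11+13)/5 = 38/5.
E[N | machine 3] = (1+4+7+12)/4 = 6.
By the law of total expectation,
E[N] = (1/3)·(13/3) + (1/3)·(38/5) + (1/3)·(6) = 269/45.

269/45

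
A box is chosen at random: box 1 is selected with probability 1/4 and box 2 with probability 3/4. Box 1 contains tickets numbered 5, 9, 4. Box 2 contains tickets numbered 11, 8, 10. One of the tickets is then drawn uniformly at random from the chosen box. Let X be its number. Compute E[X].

E[X | box 1] = (5+9+4)/3 = 6.
E[X | box 2] = (11+8+10)/3 = 29/3.
By the law of total expectation,
E[X] = (1/4)·(6) + (3/4)·(29/3) = 35/4.

35/4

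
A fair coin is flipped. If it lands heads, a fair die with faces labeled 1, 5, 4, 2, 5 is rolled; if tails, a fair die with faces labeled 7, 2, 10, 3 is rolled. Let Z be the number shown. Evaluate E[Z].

89/20

E[Z | heads] = (1+5+4+2+5)/5 = 17/5.
E[Z | tails] = (7+2+10+3)/4 = 11/2.
By the law of total expectation,
E[Z] = (1/2)·(17/5) + (1/2)·(11/2) = 89/20.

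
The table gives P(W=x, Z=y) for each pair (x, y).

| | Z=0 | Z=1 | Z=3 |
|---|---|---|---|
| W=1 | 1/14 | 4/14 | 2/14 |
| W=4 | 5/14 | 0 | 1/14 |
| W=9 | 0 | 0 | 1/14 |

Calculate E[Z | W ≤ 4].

P(W ≤ 4) = 13/14.
Σ Z·P over the event = 0·(1/14) + 1·(4/14) + 3·(2/14) + 0·(5/14) + 3·(1/14) = 13/14.
E[Z | W ≤ 4] = (13/14) / (13/14) = 1.

1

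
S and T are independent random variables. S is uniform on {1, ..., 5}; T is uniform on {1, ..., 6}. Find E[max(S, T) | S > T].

Outcomes with S > T: (2,1), (3,1), (3,2), (4,1), (4,2), (4,3), (5,1), (5,2), (5,3), (5,4), each with probability 1/30.
E[max(S, T) | S > T] = (2 + 3 + 3 + 4 + 4 + 4 + 5 + 5 + 5 + 5) / 10 = 4.

4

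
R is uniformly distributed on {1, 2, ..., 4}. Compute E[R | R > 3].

Given R > 3, R is equally likely to be any of {4}.
E[R | R > 3] = (4) / 1 = 4.

4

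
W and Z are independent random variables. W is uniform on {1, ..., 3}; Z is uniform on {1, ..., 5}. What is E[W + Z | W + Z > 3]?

P(W + Z > 3) = 4/5.
Summing (W+Z)·P(x,y) over outcomes with W + Z > 3 gives 67/15.
E[W + Z | W + Z > 3] = (67/15) / (4/5) = 67/12.

67/12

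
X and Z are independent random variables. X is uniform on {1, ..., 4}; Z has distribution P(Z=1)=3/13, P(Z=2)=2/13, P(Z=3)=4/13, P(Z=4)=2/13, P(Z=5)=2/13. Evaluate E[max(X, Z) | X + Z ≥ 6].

25/6

P(X + Z ≥ 6) = 6/13.
Summing max(X,Z)·P(x,y) over outcomes with X + Z ≥ 6 gives 25/13.
E[max(X, Z) | X + Z ≥ 6] = (25/13) / (6/13) = 25/6.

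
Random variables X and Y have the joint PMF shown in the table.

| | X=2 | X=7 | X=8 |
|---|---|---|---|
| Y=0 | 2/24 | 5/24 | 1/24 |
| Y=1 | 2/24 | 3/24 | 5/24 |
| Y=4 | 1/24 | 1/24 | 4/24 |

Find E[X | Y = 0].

P(Y = 0) = 1/3.
Σ X·P over the event = 2·(2/24) + 7·(5/24) + 8·(1/24) = 47/24.
E[X | Y = 0] = (47/24) / (1/3) = 47/8.

47/8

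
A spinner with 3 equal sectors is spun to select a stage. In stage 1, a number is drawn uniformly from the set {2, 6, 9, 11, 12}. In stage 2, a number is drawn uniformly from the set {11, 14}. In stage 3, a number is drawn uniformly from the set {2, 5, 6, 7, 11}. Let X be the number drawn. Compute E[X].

E[X | stage 1] = (2+6+9+11+12)/5 = 8.
E[X | stage 2] = (11+14)/2 = 25/2.
E[X | stage 3] = (2+5+6+7+11)/5 = 31/5.
E[X] = (1/3)·(8) + (1/3)·(25/2) + (1/3)·(31/5) = 89/10.

89/10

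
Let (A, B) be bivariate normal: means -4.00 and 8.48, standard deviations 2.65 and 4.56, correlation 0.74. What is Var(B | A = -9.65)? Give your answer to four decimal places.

9.4070

Var(B | A=x) = (1 − ρ²)·σ_B².
Var(B | A=-9.65) = (4.56)²·(1 − (0.74)²) = 20.7936·0.4524 = 9.4070.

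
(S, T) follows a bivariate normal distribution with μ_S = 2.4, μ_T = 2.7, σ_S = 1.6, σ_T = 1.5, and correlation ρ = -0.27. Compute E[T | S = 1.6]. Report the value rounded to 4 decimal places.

2.9025

E[T | S=x] = μ_T + ρ(σ_T/σ_S)(x − μ_S) for jointly normal variables.
E[T | S=1.6] = 2.7 + (-0.27)·(1.5/1.6)·(1.6 − (2.4)) = 2.7 + (-0.25312)·(-0.8) = 2.9025.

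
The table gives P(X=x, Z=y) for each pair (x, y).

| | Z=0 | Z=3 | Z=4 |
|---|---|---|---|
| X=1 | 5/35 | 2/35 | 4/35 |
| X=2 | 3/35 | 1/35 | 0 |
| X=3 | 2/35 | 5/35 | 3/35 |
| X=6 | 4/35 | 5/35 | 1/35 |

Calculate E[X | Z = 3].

49/13

P(Z = 3) = 13/35.
Σ X·P over the event = 1·(2/35) + 2·(1/35) + 3·(5/35) + 6·(5/35) = 7/5.
E[X | Z = 3] = (7/5) / (13/35) = 49/13.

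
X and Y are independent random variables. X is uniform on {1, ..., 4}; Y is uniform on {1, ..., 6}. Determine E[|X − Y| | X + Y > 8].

Outcomes with X + Y > 8: (3,6), (4,5), (4,6), each with probability 1/24.
E[|X − Y| | X + Y > 8] = (3 + 1 + 2) / 3 = 2.

2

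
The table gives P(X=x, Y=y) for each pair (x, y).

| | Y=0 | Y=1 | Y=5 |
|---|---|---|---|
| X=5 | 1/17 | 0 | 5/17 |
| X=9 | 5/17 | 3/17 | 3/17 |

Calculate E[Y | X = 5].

25/6

P(X = 5) = 6/17.
Σ Y·P over the event = 0·(1/17) + 5·(5/17) = 25/17.
E[Y | X = 5] = (25/17) / (6/17) = 25/6.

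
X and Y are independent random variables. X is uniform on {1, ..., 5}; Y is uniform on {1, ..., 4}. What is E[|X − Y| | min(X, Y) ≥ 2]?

7/6

P(min(X, Y) ≥ 2) = 3/5.
Summing |X−Y|·P(x,y) over outcomes with min(X, Y) ≥ 2 gives 7/10.
E[|X − Y| | min(X, Y) ≥ 2] = (7/10) / (3/5) = 7/6.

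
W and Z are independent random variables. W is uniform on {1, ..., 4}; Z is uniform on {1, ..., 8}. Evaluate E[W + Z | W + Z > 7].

P(W + Z > 7) = 7/16.
Summing (W+Z)·P(x,y) over outcomes with W + Z > 7 gives 33/8.
E[W + Z | W + Z > 7] = (33/8) / (7/16) = 66/7.

66/7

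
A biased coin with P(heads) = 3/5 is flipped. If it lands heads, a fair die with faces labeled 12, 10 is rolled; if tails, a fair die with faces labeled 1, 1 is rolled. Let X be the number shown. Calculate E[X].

E[X | heads] = (12+10)/2 = 11.
E[X | tails] = (1+1)/2 = 1.
By the law of total expectation,
E[X] = (3/5)·(11) + (2/5)·(1) = 7.

7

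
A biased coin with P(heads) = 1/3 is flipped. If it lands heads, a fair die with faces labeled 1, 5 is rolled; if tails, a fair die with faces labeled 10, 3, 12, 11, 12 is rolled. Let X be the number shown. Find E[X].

37/5

E[X | heads] = (1+5)/2 = 3.
E[X | tails] = (10+3+12+11+12)/5 = 48/5.
By the law of total expectation,
E[X] = (1/3)·(3) + (2/3)·(48/5) = 37/5.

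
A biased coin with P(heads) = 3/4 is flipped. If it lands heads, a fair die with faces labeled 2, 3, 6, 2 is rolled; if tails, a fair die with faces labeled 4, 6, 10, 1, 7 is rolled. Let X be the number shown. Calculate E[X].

E[X | heads] = (2+3+6+2)/4 = 13/4.
E[X | tails] = (4+6+10+1+7)/5 = 28/5.
By the law of total expectation,
E[X] = (3/4)·(13/4) + (1/4)·(28/5) = 307/80.

307/80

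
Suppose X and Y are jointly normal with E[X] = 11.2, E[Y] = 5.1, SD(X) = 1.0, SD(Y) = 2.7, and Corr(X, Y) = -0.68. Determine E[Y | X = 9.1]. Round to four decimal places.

8.9556

For a bivariate normal, E[Y | X=x] = μ_Y + ρ·(σ_Y/σ_X)·(x − μ_X).
E[Y | X=9.1] = 5.1 + (-0.68)·(2.7/1.0)·(9.1 − (11.2)) = 5.1 + (-1.836)·(-2.1) = 8.9556.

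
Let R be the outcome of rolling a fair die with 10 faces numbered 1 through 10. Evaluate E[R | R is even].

Given R is even, R is equally likely to be any of {2, 4, 6, 8, 10}.
E[R | R is even] = (2 + 4 + 6 + 8 + 10) / 5 = 6.

6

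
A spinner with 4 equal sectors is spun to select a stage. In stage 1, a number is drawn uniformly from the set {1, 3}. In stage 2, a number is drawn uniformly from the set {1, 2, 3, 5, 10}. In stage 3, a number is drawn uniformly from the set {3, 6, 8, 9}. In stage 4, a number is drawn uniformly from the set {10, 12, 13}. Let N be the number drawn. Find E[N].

731/120

E[N | stage 1] = (1+3)/2 = 2.
E[N | stage 2] = (1+2+3+5+10)/5 = 21/5.
E[N | stage 3] = (3+6+8+9)/4 = 13/2.
E[N | stage 4] = (10+12+13)/3 = 35/3.
By the law of total expectation,
E[N] = (1/4)·(2) + (1/4)·(21/5) + (1/4)·(13/2) + (1/4)·(35/3) = 731/120.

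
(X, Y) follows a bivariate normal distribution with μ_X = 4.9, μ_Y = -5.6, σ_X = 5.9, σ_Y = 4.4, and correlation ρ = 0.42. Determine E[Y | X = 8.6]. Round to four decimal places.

E[Y | X=x] = μ_Y + ρ(σ_Y/σ_X)(x − μ_X) for jointly normal variables.
E[Y | X=8.6] = -5.6 + (0.42)·(4.4/5.9)·(8.6 − (4.9)) = -5.6 + (0.31322)·(3.7) = -4.4411.

-4.4411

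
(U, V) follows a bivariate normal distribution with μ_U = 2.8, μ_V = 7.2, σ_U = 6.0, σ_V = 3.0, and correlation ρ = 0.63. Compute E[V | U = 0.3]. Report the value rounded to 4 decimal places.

The regression of V on U has slope ρ·σ_V/σ_U and passes through (μ_U, μ_V).
E[V | U=0.3] = 7.2 + (0.63)·(3.0/6.0)·(0.3 − (2.8)) = 7.2 + (0.315)·(-2.5) = 6.4125.

6.4125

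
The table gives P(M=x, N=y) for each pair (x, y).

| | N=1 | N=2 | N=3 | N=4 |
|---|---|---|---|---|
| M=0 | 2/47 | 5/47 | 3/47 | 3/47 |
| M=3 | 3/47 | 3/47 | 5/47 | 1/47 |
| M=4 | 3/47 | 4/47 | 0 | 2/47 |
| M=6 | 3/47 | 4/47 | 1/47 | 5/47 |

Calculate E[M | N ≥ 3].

31/10

P(N ≥ 3) = 20/47.
Σ M·P over the event = 0·(3/47) + 0·(3/47) + 3·(5/47) + 3·(1/47) + 4·(2/47) + 6·(1/47) + 6·(5/47) = 62/47.
E[M | N ≥ 3] = (62/47) / (20/47) = 31/10.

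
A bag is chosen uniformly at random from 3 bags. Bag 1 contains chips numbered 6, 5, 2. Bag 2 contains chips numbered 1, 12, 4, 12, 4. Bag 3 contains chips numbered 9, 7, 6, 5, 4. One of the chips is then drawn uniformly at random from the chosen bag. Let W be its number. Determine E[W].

257/45

E[W | bag 1] = (6+5+2)/3 = 13/3.
E[W | bag 2] = (1+12+4+12+4)/5 = 33/5.
E[W | bag 3] = (9+7+6+5+4)/5 = 31/5.
E[W] = (1/3)·(13/3) + (1/3)·(33/5) + (1/3)·(31/5) = 257/45.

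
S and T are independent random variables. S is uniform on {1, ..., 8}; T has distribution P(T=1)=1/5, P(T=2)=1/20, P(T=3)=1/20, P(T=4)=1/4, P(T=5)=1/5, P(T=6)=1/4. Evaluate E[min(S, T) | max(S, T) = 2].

P(max(S, T) = 2) = 3/80.
Summing min(S,T)·P(x,y) over outcomes with max(S, T) = 2 gives 7/160.
E[min(S, T) | max(S, T) = 2] = (7/160) / (3/80) = 7/6.

7/6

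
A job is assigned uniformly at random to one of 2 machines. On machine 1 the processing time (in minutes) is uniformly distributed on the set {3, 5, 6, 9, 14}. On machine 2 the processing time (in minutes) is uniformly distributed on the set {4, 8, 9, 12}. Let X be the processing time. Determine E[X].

E[X | machine 1] = (3+5+6+9+14)/5 = 37/5.
E[X | machine 2] = (4+8+9+12)/4 = 33/4.
E[X] = (1/2)·(37/5) + (1/2)·(33/4) = 313/40.

313/40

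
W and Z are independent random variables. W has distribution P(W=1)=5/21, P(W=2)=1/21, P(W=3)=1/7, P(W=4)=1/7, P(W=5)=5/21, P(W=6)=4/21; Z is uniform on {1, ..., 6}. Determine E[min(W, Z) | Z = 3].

P(Z = 3) = 1/6.
Summing min(W,Z)·P(x,y) over outcomes with Z = 3 gives 26/63.
E[min(W, Z) | Z = 3] = (26/63) / (1/6) = 52/21.

52/21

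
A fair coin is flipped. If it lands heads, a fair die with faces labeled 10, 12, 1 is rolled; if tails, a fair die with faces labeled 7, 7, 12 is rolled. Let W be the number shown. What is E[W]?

E[W | heads] = (10+12+1)/3 = 23/3.
E[W | tails] = (7+7+12)/3 = 26/3.
E[W] = (1/2)·(23/3) + (1/2)·(26/3) = 49/6.

49/6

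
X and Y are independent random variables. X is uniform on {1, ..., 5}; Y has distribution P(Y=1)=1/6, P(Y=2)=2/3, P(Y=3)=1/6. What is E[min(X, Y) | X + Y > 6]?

7/3

P(X + Y > 6) = 1/5.
Summing min(X,Y)·P(x,y) over outcomes with X + Y > 6 gives 7/15.
E[min(X, Y) | X + Y > 6] = (7/15) / (1/5) = 7/3.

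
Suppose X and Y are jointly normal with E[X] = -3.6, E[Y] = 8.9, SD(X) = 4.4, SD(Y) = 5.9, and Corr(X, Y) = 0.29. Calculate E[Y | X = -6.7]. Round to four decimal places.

7.6945

The regression of Y on X has slope ρ·σ_Y/σ_X and passes through (μ_X, μ_Y).
E[Y | X=-6.7] = 8.9 + (0.29)·(5.9/4.4)·(-6.7 − (-3.6)) = 8.9 + (0.38886)·(-3.1) = 7.6945.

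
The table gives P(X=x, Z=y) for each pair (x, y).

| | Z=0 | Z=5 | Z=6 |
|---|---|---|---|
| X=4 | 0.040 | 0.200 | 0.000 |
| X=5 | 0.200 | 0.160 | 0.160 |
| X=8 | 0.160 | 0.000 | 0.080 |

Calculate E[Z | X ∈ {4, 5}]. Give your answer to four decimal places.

3.6316

P(X ∈ {4, 5}) = 0.760.
Summing Z·P(X=x,Z=y) over the conditioning event gives 2.760.
E[Z | X ∈ {4, 5}] = (2.760) / (0.760) = 3.6316.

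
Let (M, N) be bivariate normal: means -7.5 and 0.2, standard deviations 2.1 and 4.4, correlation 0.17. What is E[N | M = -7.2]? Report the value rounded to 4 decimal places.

E[N | M=x] = μ_N + ρ(σ_N/σ_M)(x − μ_M) for jointly normal variables.
E[N | M=-7.2] = 0.2 + (0.17)·(4.4/2.1)·(-7.2 − (-7.5)) = 0.2 + (0.35619)·(0.3) = 0.3069.

0.3069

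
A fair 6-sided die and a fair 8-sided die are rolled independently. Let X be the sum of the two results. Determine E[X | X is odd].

P(X is odd) = 1/2.
Σ over the event: 3·1/24 + 5·1/12 + 7·1/8 + 9·1/8 + 11·1/12 + 13·1/24 = 4.
E[X | X is odd] = (4) / (1/2) = 8.

8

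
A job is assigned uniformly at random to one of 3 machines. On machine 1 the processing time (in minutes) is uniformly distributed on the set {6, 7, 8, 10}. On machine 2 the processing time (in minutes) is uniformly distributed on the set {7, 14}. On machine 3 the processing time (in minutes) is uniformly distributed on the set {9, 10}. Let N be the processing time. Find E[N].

E[N | machine 1] = (6+7+8+10)/4 = 31/4.
E[N | machine 2] = (7+14)/2 = 21/2.
E[N | machine 3] = (9+10)/2 = 19/2.
By the law of total expectation,
E[N] = (1/3)·(31/4) + (1/3)·(21/2) + (1/3)·(19/2) = 37/4.

37/4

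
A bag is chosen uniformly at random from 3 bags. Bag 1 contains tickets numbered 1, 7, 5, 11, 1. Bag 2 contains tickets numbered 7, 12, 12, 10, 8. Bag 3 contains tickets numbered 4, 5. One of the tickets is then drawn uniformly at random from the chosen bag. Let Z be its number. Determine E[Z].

E[Z | bag 1] = (1+7+5+11+1)/5 = 5.
E[Z | bag 2] = (7+12+12+10+8)/5 = 49/5.
E[Z | bag 3] = (4+5)/2 = 9/2.
E[Z] = (1/3)·(5) + (1/3)·(49/5) + (1/3)·(9/2) = 193/30.

193/30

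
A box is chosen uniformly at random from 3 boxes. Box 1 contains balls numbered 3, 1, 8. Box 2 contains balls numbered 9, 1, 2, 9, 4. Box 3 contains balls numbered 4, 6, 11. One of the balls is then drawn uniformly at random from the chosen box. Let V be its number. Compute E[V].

16/3

E[V | box 1] = (3+1+8)/3 = 4.
E[V | box 2] = (9+1+2+9+4)/5 = 5.
E[V | box 3] = (4+6+11)/3 = 7.
By the law of total expectation,
E[V] = (1/3)·(4) + (1/3)·(5) + (1/3)·(7) = 16/3.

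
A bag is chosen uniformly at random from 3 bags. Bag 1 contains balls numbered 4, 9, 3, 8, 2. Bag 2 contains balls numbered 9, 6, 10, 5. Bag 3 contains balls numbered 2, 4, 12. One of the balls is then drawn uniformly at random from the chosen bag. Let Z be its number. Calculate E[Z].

E[Z | bag 1] = (4+9+3+8+2)/5 = 26/5.
E[Z | bag 2] = (9+6+10+5)/4 = 15/2.
E[Z | bag 3] = (2+4+12)/3 = 6.
By the law of total expectation,
E[Z] = (1/3)·(26/5) + (1/3)·(15/2) + (1/3)·(6) = 187/30.

187/30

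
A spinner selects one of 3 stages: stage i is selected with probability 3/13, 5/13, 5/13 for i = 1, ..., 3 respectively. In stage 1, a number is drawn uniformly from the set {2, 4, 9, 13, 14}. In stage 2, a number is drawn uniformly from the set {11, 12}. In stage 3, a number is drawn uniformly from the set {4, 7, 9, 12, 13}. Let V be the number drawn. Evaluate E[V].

1277/130

E[V | stage 1] = (2+4+9+13+14)/5 = 42/5.
E[V | stage 2] = (11+12)/2 = 23/2.
E[V | stage 3] = (4+7+9+12+13)/5 = 9.
E[V] = (3/13)·(42/5) + (5/13)·(23/2) + (5/13)·(9) = 1277/130.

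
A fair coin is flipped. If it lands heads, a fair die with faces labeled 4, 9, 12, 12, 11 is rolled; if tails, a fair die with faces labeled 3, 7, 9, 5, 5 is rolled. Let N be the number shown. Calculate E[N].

E[N | heads] = (4+9+12+12+11)/5 = 48/5.
E[N | tails] = (3+7+9+5+5)/5 = 29/5.
By the law of total expectation,
E[N] = (1/2)·(48/5) + (1/2)·(29/5) = 77/10.

77/10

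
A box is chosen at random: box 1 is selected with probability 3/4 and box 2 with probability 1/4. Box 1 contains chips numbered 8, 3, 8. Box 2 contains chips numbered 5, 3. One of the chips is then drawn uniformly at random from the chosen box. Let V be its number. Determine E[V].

E[V | box 1] = (8+3+8)/3 = 19/3.
E[V | box 2] = (5+3)/2 = 4.
By the law of total expectation,
E[V] = (3/4)·(19/3) + (1/4)·(4) = 23/4.

23/4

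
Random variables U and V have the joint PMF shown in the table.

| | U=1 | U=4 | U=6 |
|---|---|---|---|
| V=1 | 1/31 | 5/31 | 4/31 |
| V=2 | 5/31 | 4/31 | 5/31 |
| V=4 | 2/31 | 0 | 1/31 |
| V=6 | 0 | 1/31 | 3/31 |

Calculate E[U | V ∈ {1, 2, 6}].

P(V ∈ {1, 2, 6}) = 28/31.
Σ U·P over the event = 1·(1/31) + 1·(5/31) + 4·(5/31) + 4·(4/31) + 4·(1/31) + 6·(4/31) + 6·(5/31) + 6·(3/31) = 118/31.
E[U | V ∈ {1, 2, 6}] = (118/31) / (28/31) = 59/14.

59/14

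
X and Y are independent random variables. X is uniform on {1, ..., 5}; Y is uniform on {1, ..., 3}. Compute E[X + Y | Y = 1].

4

Outcomes with Y = 1: (1,1), (2,1), (3,1), (4,1), (5,1), each with probability 1/15.
E[X + Y | Y = 1] = (2 + 3 + 4 + 5 + 6) / 5 = 4.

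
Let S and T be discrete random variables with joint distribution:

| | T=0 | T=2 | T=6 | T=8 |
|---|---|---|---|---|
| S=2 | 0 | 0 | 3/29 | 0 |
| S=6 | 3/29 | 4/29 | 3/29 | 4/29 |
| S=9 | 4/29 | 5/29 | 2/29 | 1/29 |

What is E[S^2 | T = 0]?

P(T = 0) = 7/29.
Σ S^2·P over the event = 36·(3/29) + 81·(4/29) = 432/29.
E[S^2 | T = 0] = (432/29) / (7/29) = 432/7.

432/7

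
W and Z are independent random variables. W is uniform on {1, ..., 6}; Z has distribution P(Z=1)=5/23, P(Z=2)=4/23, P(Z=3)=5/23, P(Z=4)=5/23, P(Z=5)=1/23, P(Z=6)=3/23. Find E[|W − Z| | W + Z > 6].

155/71

P(W + Z > 6) = 71/138.
Summing |W−Z|·P(x,y) over outcomes with W + Z > 6 gives 155/138.
E[|W − Z| | W + Z > 6] = (155/138) / (71/138) = 155/71.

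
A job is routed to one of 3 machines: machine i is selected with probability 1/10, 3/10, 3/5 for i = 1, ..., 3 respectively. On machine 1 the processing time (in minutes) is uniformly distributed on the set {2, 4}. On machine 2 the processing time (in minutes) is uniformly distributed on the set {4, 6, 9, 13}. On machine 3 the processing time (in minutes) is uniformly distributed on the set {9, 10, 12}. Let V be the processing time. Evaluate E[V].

89/10

E[V | machine 1] = (2+4)/2 = 3.
E[V | machine 2] = (4+6+9+13)/4 = 8.
E[V | machine 3] = (9+10+12)/3 = 31/3.
E[V] = (1/10)·(3) + (3/10)·(8) + (3/5)·(31/3) = 89/10.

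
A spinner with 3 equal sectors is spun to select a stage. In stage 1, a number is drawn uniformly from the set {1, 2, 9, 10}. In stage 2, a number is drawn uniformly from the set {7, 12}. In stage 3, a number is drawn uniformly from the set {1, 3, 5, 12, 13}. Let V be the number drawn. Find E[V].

E[V | stage 1] = (1+2+9+10)/4 = 11/2.
E[V | stage 2] = (7+12)/2 = 19/2.
E[V | stage 3] = (1+3+5+12+13)/5 = 34/5.
By the law of total expectation,
E[V] = (1/3)·(11/2) + (1/3)·(19/2) + (1/3)·(34/5) = 109/15.

109/15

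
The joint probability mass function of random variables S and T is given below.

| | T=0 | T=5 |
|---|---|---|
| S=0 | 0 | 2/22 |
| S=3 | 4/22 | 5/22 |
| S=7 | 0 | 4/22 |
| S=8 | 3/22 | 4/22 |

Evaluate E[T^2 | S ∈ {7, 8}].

200/11

P(S ∈ {7, 8}) = 1/2.
Σ T^2·P over the event = 25·(4/22) + 0·(3/22) + 25·(4/22) = 100/11.
E[T^2 | S ∈ {7, 8}] = (100/11) / (1/2) = 200/11.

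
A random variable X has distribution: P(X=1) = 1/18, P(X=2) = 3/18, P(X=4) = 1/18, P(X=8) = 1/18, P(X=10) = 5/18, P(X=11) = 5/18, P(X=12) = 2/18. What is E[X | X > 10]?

79/7

P(X > 10) = 7/18.
Σ over the event: 11·5/18 + 12·1/9 = 79/18.
E[X | X > 10] = (79/18) / (7/18) = 79/7.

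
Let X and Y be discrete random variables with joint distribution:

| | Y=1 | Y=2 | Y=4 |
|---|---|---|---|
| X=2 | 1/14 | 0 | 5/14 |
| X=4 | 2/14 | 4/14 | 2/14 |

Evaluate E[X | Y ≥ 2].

34/11

P(Y ≥ 2) = 11/14.
Σ X·P over the event = 2·(5/14) + 4·(4/14) + 4·(2/14) = 17/7.
E[X | Y ≥ 2] = (17/7) / (11/14) = 34/11.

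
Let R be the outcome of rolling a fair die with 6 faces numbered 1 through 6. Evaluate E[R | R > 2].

9/2

Given R > 2, R is equally likely to be any of {3, 4, 5, 6}.
E[R | R > 2] = (3 + 4 + 5 + 6) / 4 = 9/2.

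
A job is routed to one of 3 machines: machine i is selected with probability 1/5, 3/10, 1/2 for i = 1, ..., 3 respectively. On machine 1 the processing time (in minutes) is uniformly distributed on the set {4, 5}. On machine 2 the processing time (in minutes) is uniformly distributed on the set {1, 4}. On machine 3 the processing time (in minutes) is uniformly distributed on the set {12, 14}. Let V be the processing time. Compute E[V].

E[V | machine 1] = (4+5)/2 = 9/2.
E[V | machine 2] = (1+4)/2 = 5/2.
E[V | machine 3] = (12+14)/2 = 13.
By the law of total expectation,
E[V] = (1/5)·(9/2) + (3/10)·(5/2) + (1/2)·(13) = 163/20.

163/20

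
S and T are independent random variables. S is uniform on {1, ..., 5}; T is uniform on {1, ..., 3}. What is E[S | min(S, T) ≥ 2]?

Outcomes with min(S, T) ≥ 2: (2,2), (2,3), (3,2), (3,3), (4,2), (4,3), (5,2), (5,3), each with probability 1/15.
E[S | min(S, T) ≥ 2] = (2 + 2 + 3 + 3 + 4 + 4 + 5 + 5) / 8 = 7/2.

7/2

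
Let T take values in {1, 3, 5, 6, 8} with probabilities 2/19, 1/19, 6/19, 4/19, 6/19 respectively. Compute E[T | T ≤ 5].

35/9

P(T ≤ 5) = 9/19.
Σ over the event: 1·2/19 + 3·1/19 + 5·6/19 = 35/19.
E[T | T ≤ 5] = (35/19) / (9/19) = 35/9.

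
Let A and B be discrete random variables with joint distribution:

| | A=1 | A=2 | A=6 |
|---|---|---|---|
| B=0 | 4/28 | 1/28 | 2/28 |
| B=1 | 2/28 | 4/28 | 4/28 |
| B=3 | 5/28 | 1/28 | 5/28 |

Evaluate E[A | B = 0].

P(B = 0) = 1/4.
Σ A·P over the event = 1·(4/28) + 2·(1/28) + 6·(2/28) = 9/14.
E[A | B = 0] = (9/14) / (1/4) = 18/7.

18/7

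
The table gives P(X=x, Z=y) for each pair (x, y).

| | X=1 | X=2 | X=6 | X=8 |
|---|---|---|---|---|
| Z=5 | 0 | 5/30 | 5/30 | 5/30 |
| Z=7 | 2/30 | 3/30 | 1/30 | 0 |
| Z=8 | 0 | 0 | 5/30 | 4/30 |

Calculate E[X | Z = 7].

P(Z = 7) = 1/5.
Σ X·P over the event = 1·(2/30) + 2·(3/30) + 6·(1/30) = 7/15.
E[X | Z = 7] = (7/15) / (1/5) = 7/3.

7/3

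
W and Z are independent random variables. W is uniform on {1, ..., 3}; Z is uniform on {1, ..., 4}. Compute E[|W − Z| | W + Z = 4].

Outcomes with W + Z = 4: (1,3), (2,2), (3,1), each with probability 1/12.
E[|W − Z| | W + Z = 4] = (2 + 0 + 2) / 3 = 4/3.

4/3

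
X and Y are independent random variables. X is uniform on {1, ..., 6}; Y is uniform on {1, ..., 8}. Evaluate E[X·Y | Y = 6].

21

Outcomes with Y = 6: (1,6), (2,6), (3,6), (4,6), (5,6), (6,6), each with probability 1/48.
E[X·Y | Y = 6] = (6 + 12 + 18 + 24 + 30 + 36) / 6 = 21.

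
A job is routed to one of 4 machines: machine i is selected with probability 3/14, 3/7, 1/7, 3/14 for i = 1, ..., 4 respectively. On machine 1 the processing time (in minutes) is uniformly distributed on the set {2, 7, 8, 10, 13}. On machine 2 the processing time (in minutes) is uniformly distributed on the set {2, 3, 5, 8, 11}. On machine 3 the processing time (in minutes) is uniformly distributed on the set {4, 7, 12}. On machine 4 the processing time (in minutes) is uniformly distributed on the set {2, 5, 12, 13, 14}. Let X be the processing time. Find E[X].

E[X | machine 1] = (2+7+8+10+13)/5 = 8.
E[X | machine 2] = (2+3+5+8+11)/5 = 29/5.
E[X | machine 3] = (4+7+12)/3 = 23/3.
E[X | machine 4] = (2+5+12+13+14)/5 = 46/5.
By the law of total expectation,
E[X] = (3/14)·(8) + (3/7)·(29/5) + (1/7)·(23/3) + (3/14)·(46/5) = 109/15.

109/15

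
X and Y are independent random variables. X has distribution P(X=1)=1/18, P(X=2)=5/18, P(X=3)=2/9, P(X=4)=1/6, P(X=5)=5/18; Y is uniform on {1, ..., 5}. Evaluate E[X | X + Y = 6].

10/3

P(X + Y = 6) = 1/5.
Summing X·P(x,y) over outcomes with X + Y = 6 gives 2/3.
E[X | X + Y = 6] = (2/3) / (1/5) = 10/3.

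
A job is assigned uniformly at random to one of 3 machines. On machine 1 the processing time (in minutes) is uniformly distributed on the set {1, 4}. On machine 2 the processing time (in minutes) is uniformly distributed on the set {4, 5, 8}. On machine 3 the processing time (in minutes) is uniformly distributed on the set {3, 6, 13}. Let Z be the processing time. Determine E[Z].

E[Z | machine 1] = (1+4)/2 = 5/2.
E[Z | machine 2] = (4+5+8)/3 = 17/3.
E[Z | machine 3] = (3+6+13)/3 = 22/3.
E[Z] = (1/3)·(5/2) + (1/3)·(17/3) + (1/3)·(22/3) = 31/6.

31/6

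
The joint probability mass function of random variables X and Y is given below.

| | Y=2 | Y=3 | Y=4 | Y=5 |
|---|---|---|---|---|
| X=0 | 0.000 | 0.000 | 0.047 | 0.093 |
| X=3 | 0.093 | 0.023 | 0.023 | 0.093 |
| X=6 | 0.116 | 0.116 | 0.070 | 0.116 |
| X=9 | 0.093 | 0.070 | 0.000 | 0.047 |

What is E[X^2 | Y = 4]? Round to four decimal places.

19.4786

P(Y = 4) = 0.140.
Σ X^2·P over the event = 0·(0.047) + 9·(0.023) + 36·(0.070) = 2.727.
E[X^2 | Y = 4] = (2.727) / (0.140) = 19.4786.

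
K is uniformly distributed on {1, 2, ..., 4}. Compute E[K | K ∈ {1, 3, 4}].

P(K ∈ {1, 3, 4}) = 3/4.
Σ over the event: 1·1/4 + 3·1/4 + 4·1/4 = 2.
E[K | K ∈ {1, 3, 4}] = (2) / (3/4) = 8/3.

8/3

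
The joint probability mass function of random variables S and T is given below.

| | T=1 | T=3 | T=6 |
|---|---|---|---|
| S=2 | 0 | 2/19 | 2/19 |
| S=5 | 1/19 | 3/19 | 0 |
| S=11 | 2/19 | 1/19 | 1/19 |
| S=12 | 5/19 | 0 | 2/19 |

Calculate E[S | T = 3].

5

P(T = 3) = 6/19.
Summing S·P(S=x,T=y) over the conditioning event gives 30/19.
E[S | T = 3] = (30/19) / (6/19) = 5.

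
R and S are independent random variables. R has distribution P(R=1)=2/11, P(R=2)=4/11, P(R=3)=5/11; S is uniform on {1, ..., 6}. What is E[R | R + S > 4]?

P(R + S > 4) = 47/66.
Summing R·P(x,y) over outcomes with R + S > 4 gives 113/66.
E[R | R + S > 4] = (113/66) / (47/66) = 113/47.

113/47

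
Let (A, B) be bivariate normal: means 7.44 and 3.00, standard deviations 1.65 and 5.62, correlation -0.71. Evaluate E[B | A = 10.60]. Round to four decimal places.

E[B | A=x] = μ_B + ρ(σ_B/σ_A)(x − μ_A) for jointly normal variables.
E[B | A=10.60] = 3.00 + (-0.71)·(5.62/1.65)·(10.60 − (7.44)) = 3.00 + (-2.4183)·(3.16) = -4.6418.

-4.6418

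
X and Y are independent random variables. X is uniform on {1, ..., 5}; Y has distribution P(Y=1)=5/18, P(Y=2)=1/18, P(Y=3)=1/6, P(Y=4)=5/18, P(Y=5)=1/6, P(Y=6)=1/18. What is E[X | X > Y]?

P(X > Y) = 17/45.
Summing X·P(x,y) over outcomes with X > Y gives 67/45.
E[X | X > Y] = (67/45) / (17/45) = 67/17.

67/17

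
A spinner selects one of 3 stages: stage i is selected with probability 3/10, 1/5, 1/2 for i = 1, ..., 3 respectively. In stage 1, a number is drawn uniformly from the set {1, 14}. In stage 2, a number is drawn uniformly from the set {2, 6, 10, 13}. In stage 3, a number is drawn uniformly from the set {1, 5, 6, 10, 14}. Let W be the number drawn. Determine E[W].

E[W | stage 1] = (1+14)/2 = 15/2.
E[W | stage 2] = (2+6+10+13)/4 = 31/4.
E[W | stage 3] = (1+5+6+10+14)/5 = 36/5.
E[W] = (3/10)·(15/2) + (1/5)·(31/4) + (1/2)·(36/5) = 37/5.

37/5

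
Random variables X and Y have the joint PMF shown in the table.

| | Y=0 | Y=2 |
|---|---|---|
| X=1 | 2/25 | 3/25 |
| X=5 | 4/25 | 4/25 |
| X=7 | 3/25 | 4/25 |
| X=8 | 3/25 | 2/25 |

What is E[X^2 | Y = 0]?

147/4

P(Y = 0) = 12/25.
Σ X^2·P over the event = 1·(2/25) + 25·(4/25) + 49·(3/25) + 64·(3/25) = 441/25.
E[X^2 | Y = 0] = (441/25) / (12/25) = 147/4.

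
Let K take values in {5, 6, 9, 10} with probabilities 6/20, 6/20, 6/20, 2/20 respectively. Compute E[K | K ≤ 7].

11/2

P(K ≤ 7) = 3/5.
Σ over the event: 5·3/10 + 6·3/10 = 33/10.
E[K | K ≤ 7] = (33/10) / (3/5) = 11/2.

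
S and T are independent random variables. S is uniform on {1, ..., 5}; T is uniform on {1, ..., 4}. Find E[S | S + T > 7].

Outcomes with S + T > 7: (4,4), (5,3), (5,4), each with probability 1/20.
E[S | S + T > 7] = (4 + 5 + 5) / 3 = 14/3.

14/3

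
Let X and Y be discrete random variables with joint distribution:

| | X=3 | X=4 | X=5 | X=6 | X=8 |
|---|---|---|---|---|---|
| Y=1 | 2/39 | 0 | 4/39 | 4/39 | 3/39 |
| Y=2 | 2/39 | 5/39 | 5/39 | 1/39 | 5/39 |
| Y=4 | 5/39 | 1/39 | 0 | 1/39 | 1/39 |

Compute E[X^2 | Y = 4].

161/8

P(Y = 4) = 8/39.
Summing X^2·P(X=x,Y=y) over the conditioning event gives 161/39.
E[X^2 | Y = 4] = (161/39) / (8/39) = 161/8.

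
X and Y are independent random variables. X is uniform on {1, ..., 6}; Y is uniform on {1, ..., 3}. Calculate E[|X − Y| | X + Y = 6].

Outcomes with X + Y = 6: (3,3), (4,2), (5,1), each with probability 1/18.
E[|X − Y| | X + Y = 6] = (0 + 2 + 4) / 3 = 2.

2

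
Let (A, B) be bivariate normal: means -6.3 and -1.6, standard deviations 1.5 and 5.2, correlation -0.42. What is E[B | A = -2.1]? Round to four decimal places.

-7.7152

For a bivariate normal, E[B | A=x] = μ_B + ρ·(σ_B/σ_A)·(x − μ_A).
E[B | A=-2.1] = -1.6 + (-0.42)·(5.2/1.5)·(-2.1 − (-6.3)) = -1.6 + (-1.456)·(4.2) = -7.7152.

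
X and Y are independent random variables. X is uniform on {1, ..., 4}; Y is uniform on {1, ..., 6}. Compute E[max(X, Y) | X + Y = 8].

P(X + Y = 8) = 1/8.
Summing max(X,Y)·P(x,y) over outcomes with X + Y = 8 gives 5/8.
E[max(X, Y) | X + Y = 8] = (5/8) / (1/8) = 5.

5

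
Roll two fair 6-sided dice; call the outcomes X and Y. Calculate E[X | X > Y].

14/3

P(X > Y) = 5/12.
Summing X·P(x,y) over outcomes with X > Y gives 35/18.
E[X | X > Y] = (35/18) / (5/12) = 14/3.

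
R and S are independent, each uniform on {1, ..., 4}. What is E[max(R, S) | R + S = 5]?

7/2

Outcomes with R + S = 5: (1,4), (2,3), (3,2), (4,1), each with probability 1/16.
E[max(R, S) | R + S = 5] = (4 + 3 + 3 + 4) / 4 = 7/2.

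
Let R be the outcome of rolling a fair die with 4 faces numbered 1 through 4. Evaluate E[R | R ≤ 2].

3/2

Given R ≤ 2, R is equally likely to be any of {1, 2}.
E[R | R ≤ 2] = (1 + 2) / 2 = 3/2.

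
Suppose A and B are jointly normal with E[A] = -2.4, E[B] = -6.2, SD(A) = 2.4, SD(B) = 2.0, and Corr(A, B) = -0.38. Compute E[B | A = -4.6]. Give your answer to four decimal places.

The regression of B on A has slope ρ·σ_B/σ_A and passes through (μ_A, μ_B).
E[B | A=-4.6] = -6.2 + (-0.38)·(2.0/2.4)·(-4.6 − (-2.4)) = -6.2 + (-0.31667)·(-2.2) = -5.5033.

-5.5033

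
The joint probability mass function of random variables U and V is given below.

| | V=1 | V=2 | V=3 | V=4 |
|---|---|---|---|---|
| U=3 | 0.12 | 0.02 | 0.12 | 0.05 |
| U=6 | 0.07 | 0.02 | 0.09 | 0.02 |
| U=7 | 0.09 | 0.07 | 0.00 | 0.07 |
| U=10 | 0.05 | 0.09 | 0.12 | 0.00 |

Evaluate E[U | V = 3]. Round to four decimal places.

P(V = 3) = 0.33.
Σ U·P over the event = 3·(0.12) + 6·(0.09) + 10·(0.12) = 2.10.
E[U | V = 3] = (2.10) / (0.33) = 6.3636.

6.3636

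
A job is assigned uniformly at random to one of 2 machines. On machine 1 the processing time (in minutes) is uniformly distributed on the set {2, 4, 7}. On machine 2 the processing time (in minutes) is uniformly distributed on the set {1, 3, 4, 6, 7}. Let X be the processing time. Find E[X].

64/15

E[X | machine 1] = (2+4+7)/3 = 13/3.
E[X | machine 2] = (1+3+4+6+7)/5 = 21/5.
By the law of total expectation,
E[X] = (1/2)·(13/3) + (1/2)·(21/5) = 64/15.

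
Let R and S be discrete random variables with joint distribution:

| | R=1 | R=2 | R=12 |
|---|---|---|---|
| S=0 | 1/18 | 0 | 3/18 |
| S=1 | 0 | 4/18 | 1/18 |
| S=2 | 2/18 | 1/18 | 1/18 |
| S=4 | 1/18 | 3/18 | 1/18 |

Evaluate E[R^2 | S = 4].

157/5

P(S = 4) = 5/18.
Summing R^2·P(R=x,S=y) over the conditioning event gives 157/18.
E[R^2 | S = 4] = (157/18) / (5/18) = 157/5.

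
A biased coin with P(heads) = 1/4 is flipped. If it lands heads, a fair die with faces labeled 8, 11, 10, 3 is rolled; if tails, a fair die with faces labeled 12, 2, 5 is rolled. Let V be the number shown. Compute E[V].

E[V | heads] = (8+11+10+3)/4 = 8.
E[V | tails] = (12+2+5)/3 = 19/3.
E[V] = (1/4)·(8) + (3/4)·(19/3) = 27/4.

27/4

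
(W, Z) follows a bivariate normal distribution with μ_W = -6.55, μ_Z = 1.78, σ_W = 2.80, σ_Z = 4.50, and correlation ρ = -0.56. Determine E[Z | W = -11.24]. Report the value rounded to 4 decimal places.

6.0010

E[Z | W=x] = μ_Z + ρ(σ_Z/σ_W)(x − μ_W) for jointly normal variables.
E[Z | W=-11.24] = 1.78 + (-0.56)·(4.50/2.80)·(-11.24 − (-6.55)) = 1.78 + (-0.9)·(-4.69) = 6.0010.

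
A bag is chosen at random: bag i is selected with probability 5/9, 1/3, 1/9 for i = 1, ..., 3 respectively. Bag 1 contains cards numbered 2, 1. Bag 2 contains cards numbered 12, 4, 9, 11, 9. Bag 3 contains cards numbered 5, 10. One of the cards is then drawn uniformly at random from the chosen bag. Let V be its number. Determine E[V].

E[V | bag 1] = (2+1)/2 = 3/2.
E[V | bag 2] = (12+4+9+11+9)/5 = 9.
E[V | bag 3] = (5+10)/2 = 15/2.
E[V] = (5/9)·(3/2) + (1/3)·(9) + (1/9)·(15/2) = 14/3.

14/3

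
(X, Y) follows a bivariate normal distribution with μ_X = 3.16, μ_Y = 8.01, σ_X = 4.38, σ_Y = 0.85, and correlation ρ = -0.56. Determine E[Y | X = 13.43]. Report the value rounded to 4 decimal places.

The regression of Y on X has slope ρ·σ_Y/σ_X and passes through (μ_X, μ_Y).
E[Y | X=13.43] = 8.01 + (-0.56)·(0.85/4.38)·(13.43 − (3.16)) = 8.01 + (-0.10868)·(10.27) = 6.8939.

6.8939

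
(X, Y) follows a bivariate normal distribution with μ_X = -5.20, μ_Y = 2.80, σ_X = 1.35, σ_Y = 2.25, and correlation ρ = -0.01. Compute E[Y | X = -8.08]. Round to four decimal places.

2.8480

E[Y | X=x] = μ_Y + ρ(σ_Y/σ_X)(x − μ_X) for jointly normal variables.
E[Y | X=-8.08] = 2.80 + (-0.01)·(2.25/1.35)·(-8.08 − (-5.20)) = 2.80 + (-0.016667)·(-2.88) = 2.8480.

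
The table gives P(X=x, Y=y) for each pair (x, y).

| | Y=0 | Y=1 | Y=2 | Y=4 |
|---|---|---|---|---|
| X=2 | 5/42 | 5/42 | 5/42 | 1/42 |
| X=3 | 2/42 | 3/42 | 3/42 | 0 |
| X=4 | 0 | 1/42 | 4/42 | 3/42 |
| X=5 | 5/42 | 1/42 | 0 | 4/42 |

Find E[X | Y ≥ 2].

69/20

P(Y ≥ 2) = 10/21.
Σ X·P over the event = 2·(5/42) + 2·(1/42) + 3·(3/42) + 4·(4/42) + 4·(3/42) + 5·(4/42) = 23/14.
E[X | Y ≥ 2] = (23/14) / (10/21) = 69/20.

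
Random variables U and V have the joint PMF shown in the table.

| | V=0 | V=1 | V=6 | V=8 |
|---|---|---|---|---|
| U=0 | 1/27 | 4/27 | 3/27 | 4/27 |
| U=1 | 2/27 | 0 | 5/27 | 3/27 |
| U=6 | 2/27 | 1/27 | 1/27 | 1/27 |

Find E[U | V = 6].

P(V = 6) = 1/3.
Σ U·P over the event = 0·(3/27) + 1·(5/27) + 6·(1/27) = 11/27.
E[U | V = 6] = (11/27) / (1/3) = 11/9.

11/9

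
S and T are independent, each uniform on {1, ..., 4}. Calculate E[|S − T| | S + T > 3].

18/13

P(S + T > 3) = 13/16.
Summing |S−T|·P(x,y) over outcomes with S + T > 3 gives 9/8.
E[|S − T| | S + T > 3] = (9/8) / (13/16) = 18/13.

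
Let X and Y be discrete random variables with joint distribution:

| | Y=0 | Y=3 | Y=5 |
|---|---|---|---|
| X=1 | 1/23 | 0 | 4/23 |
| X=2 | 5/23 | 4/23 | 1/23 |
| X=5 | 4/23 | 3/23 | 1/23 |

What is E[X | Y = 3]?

23/7

P(Y = 3) = 7/23.
Summing X·P(X=x,Y=y) over the conditioning event gives 1.
E[X | Y = 3] = (1) / (7/23) = 23/7.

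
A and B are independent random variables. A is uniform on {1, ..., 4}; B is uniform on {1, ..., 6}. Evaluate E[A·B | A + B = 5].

5

Outcomes with A + B = 5: (1,4), (2,3), (3,2), (4,1), each with probability 1/24.
E[A·B | A + B = 5] = (4 + 6 + 6 + 4) / 4 = 5.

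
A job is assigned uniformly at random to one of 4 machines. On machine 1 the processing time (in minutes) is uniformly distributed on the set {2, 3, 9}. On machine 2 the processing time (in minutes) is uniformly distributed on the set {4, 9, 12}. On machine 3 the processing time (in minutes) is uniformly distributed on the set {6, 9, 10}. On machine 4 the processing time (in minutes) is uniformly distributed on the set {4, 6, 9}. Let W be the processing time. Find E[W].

83/12

E[W | machine 1] = (2+3+9)/3 = 14/3.
E[W | machine 2] = (4+9+12)/3 = 25/3.
E[W | machine 3] = (6+9+10)/3 = 25/3.
E[W | machine 4] = (4+6+9)/3 = 19/3.
E[W] = (1/4)·(14/3) + (1/4)·(25/3) + (1/4)·(25/3) + (1/4)·(19/3) = 83/12.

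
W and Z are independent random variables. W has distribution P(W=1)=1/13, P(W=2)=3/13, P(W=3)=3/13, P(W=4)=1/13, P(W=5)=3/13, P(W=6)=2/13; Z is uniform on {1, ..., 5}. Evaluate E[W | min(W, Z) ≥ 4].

P(min(W, Z) ≥ 4) = 12/65.
Summing W·P(x,y) over outcomes with min(W, Z) ≥ 4 gives 62/65.
E[W | min(W, Z) ≥ 4] = (62/65) / (12/65) = 31/6.

31/6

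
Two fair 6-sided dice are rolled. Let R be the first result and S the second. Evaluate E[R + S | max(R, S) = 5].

70/9

Outcomes with max(R, S) = 5: (1,5), (2,5), (3,5), (4,5), (5,1), (5,2), (5,3), (5,4), (5,5), each with probability 1/36.
E[R + S | max(R, S) = 5] = (6 + 7 + 8 + 9 + 6 + 7 + 8 + 9 + 10) / 9 = 70/9.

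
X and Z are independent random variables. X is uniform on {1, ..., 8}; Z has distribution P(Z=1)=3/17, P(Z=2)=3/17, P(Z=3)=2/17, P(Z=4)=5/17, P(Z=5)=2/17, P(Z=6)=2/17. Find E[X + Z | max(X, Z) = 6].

P(max(X, Z) = 6) = 27/136.
Summing (X+Z)·P(x,y) over outcomes with max(X, Z) = 6 gives 249/136.
E[X + Z | max(X, Z) = 6] = (249/136) / (27/136) = 83/9.

83/9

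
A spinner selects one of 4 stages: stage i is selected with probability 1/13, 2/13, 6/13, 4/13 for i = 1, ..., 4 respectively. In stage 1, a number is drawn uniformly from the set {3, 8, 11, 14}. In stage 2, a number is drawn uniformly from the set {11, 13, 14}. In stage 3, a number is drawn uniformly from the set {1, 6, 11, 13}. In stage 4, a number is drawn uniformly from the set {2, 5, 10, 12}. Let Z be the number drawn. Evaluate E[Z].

E[Z | stage 1] = (3+8+11+14)/4 = 9.
E[Z | stage 2] = (11+13+14)/3 = 38/3.
E[Z | stage 3] = (1+6+11+13)/4 = 31/4.
E[Z | stage 4] = (2+5+10+12)/4 = 29/4.
By the law of total expectation,
E[Z] = (1/13)·(9) + (2/13)·(38/3) + (6/13)·(31/4) + (4/13)·(29/4) = 659/78.

659/78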